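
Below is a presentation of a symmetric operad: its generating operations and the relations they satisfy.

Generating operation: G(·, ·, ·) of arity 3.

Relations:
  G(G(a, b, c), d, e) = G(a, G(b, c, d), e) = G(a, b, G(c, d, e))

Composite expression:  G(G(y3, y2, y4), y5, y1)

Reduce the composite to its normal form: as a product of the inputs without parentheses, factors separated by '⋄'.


y3 ⋄ y2 ⋄ y4 ⋄ y5 ⋄ y1

Key point: G is associative — brackets drop, the y-order remains.
G(y3, y2, y4) flattens to y3 ⋄ y2 ⋄ y4
G(G(y3, y2, y4), y5, y1) flattens to y3 ⋄ y2 ⋄ y4 ⋄ y5 ⋄ y1


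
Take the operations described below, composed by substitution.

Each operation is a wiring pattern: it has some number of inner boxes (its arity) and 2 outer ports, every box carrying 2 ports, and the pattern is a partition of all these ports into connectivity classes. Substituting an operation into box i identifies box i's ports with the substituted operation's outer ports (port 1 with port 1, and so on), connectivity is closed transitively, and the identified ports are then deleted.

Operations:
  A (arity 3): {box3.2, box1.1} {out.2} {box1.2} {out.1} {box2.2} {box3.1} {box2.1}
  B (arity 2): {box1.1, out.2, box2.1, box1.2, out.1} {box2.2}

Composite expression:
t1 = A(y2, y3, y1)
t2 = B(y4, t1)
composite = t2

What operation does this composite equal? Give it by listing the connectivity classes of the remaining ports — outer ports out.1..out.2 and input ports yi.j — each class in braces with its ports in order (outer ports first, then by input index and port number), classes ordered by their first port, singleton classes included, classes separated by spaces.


Connectivity passes through glued B-boundaries; trace each wire chain.
after A, the pattern on (y2, y3, y1) reads {out.1} {out.2} {y1.1} {y1.2, y2.1} {y2.2} {y3.1} {y3.2} (out.j = its outer ports)
after B, the pattern on (y4, y2, y3, y1) reads {out.1, out.2, y4.1, y4.2} {y1.1} {y1.2, y2.1} {y2.2} {y3.1} {y3.2} (out.j = its outer ports)

{out.1, out.2, y4.1, y4.2} {y1.1} {y1.2, y2.1} {y2.2} {y3.1} {y3.2}


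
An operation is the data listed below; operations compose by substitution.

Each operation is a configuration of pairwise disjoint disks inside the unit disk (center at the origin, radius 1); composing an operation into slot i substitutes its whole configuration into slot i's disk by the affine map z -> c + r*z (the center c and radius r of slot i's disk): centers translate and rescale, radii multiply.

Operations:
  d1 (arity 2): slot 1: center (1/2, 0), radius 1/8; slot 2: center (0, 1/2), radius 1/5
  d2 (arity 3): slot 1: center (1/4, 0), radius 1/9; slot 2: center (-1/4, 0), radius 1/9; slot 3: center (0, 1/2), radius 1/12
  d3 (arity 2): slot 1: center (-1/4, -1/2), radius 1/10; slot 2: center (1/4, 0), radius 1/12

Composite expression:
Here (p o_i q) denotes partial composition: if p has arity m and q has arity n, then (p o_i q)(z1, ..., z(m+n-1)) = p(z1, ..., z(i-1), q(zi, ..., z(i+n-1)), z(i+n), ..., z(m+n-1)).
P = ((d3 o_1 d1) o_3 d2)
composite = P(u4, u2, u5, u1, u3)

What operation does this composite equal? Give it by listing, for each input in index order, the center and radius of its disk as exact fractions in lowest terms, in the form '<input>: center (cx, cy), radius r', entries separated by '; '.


u1: center (11/48, 0), radius 1/108; u2: center (-1/4, -9/20), radius 1/50; u3: center (1/4, 1/24), radius 1/144; u4: center (-1/5, -1/2), radius 1/80; u5: center (13/48, 0), radius 1/108

Each u-disk chains the slot maps above it in d3; radii multiply.
input u4: composing its 2 substitution steps yields center (-1/5, -1/2), radius 1/80
input u2: composing its 2 substitution steps yields center (-1/4, -9/20), radius 1/50
input u5: composing its 2 substitution steps yields center (13/48, 0), radius 1/108
input u1: composing its 2 substitution steps yields center (11/48, 0), radius 1/108
input u3: composing its 2 substitution steps yields center (1/4, 1/24), radius 1/144


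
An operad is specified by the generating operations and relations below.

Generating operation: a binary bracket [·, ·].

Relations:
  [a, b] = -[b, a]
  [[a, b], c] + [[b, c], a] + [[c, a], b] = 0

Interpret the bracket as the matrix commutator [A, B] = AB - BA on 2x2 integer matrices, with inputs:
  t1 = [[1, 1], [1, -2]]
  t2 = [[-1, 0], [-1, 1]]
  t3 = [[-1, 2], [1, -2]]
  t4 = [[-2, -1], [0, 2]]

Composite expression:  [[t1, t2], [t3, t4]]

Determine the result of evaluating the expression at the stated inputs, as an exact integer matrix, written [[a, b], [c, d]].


[[-15, -18], [-6, 15]]

[t1, t2] = [[-1, 2], [1, 1]]
[t3, t4] = [[1, 7], [-4, -1]]
[[t1, t2], [t3, t4]] = [[-15, -18], [-6, 15]]


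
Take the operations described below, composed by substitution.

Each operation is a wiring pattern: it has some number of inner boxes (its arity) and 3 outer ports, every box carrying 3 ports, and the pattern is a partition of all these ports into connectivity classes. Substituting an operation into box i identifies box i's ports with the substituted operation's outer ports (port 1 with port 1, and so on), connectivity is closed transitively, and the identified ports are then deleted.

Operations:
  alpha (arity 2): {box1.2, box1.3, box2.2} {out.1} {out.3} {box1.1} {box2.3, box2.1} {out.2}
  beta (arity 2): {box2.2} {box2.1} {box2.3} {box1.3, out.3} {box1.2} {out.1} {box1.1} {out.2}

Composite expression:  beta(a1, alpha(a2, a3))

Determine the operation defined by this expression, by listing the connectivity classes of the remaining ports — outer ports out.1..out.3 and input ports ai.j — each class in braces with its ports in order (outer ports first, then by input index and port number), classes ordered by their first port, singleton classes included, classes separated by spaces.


{out.1} {out.2} {out.3, a1.3} {a1.1} {a1.2} {a2.1} {a2.2, a2.3, a3.2} {a3.1, a3.3}

Substituting into beta glues patterns; closure does the rest.
the subtree at alpha composes to {out.1} {out.2} {out.3} {a2.1} {a2.2, a2.3, a3.2} {a3.1, a3.3} on (a2, a3); out.j = own outer ports
the subtree at beta composes to {out.1} {out.2} {out.3, a1.3} {a1.1} {a1.2} {a2.1} {a2.2, a2.3, a3.2} {a3.1, a3.3} on (a1, a2, a3); out.j = own outer ports


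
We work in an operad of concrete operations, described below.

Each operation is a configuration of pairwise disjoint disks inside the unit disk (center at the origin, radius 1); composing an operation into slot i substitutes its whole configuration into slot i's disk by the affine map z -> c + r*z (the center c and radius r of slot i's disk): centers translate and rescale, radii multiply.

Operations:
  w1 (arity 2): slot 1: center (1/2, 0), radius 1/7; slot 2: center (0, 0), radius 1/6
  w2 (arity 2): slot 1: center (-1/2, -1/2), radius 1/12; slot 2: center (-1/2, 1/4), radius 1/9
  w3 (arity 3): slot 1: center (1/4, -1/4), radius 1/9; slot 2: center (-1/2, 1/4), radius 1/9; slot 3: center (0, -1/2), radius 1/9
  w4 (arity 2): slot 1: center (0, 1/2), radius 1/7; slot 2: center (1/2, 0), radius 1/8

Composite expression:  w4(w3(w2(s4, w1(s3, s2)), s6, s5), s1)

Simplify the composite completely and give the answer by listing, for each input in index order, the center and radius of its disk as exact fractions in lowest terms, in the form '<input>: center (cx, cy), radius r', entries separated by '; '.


s1: center (1/2, 0), radius 1/8; s2: center (1/36, 59/126), radius 1/3402; s3: center (65/2268, 59/126), radius 1/3969; s4: center (1/36, 115/252), radius 1/756; s5: center (0, 3/7), radius 1/63; s6: center (-1/14, 15/28), radius 1/63

Below w4, radii multiply path by path; the s-disk centers shift.
s4: after 3 affine steps, its disk has center (1/36, 115/252), radius 1/756
s3: after 4 affine steps, its disk has center (65/2268, 59/126), radius 1/3969
s2: after 4 affine steps, its disk has center (1/36, 59/126), radius 1/3402
s6: after 2 affine steps, its disk has center (-1/14, 15/28), radius 1/63
s5: after 2 affine steps, its disk has center (0, 3/7), radius 1/63
s1: after 1 affine step, its disk has center (1/2, 0), radius 1/8


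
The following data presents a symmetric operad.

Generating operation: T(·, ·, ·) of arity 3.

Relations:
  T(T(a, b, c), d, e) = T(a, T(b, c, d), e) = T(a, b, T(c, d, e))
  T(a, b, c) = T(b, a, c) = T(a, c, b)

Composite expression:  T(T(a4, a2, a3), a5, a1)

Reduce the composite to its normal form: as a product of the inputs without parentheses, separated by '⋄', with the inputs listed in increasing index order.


a1 ⋄ a2 ⋄ a3 ⋄ a4 ⋄ a5

Any arrangement under T is one operation, so sort the a-inputs.
T(a4, a2, a3) unparenthesizes to a4 ⋄ a2 ⋄ a3
T(T(a4, a2, a3), a5, a1) unparenthesizes to a4 ⋄ a2 ⋄ a3 ⋄ a5 ⋄ a1
sorting the factors by input index: a1 ⋄ a2 ⋄ a3 ⋄ a4 ⋄ a5


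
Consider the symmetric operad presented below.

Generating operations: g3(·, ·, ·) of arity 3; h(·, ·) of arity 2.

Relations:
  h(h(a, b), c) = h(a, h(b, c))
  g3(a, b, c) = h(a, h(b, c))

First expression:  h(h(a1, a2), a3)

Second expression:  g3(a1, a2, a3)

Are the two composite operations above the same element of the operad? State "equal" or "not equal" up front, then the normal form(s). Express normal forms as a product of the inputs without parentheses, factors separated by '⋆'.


equal; both compose to a1 ⋆ a2 ⋆ a3

The first expression reduces to a1 ⋆ a2 ⋆ a3
The second expression reduces to a1 ⋆ a2 ⋆ a3
One common form — equal.


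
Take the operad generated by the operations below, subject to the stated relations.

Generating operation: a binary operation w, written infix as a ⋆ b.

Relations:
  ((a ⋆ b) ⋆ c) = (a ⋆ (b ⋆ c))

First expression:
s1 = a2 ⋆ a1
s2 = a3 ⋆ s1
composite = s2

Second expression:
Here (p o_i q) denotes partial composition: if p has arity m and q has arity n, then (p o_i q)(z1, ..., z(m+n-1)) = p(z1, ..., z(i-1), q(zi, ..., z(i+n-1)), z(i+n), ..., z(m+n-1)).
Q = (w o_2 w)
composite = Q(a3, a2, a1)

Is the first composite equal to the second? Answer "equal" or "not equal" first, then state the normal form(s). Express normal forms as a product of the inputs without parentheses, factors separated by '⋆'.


The first expression reduces to a3 ⋆ a2 ⋆ a1
The second expression reduces to a3 ⋆ a2 ⋆ a1
One common form — equal.

equal; the common form is a3 ⋆ a2 ⋆ a1


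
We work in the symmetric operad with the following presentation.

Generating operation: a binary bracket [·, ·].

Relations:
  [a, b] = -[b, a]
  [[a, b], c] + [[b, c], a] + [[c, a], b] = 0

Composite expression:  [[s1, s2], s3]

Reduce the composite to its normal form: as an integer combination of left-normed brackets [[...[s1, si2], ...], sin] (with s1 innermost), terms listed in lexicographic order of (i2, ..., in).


[[s1, s2], s3]

Skip Jacobi rewriting: expand, keep s1-initial words, read off terms.
Composite bracket: [[s1, s2], s3]
Applying ab - ba throughout gives 4 signed words (2^2 = 4).
The s1-initial words carry the normal form:
  word s1s2s3 has sign +1, contributing +[[s1, s2], s3]


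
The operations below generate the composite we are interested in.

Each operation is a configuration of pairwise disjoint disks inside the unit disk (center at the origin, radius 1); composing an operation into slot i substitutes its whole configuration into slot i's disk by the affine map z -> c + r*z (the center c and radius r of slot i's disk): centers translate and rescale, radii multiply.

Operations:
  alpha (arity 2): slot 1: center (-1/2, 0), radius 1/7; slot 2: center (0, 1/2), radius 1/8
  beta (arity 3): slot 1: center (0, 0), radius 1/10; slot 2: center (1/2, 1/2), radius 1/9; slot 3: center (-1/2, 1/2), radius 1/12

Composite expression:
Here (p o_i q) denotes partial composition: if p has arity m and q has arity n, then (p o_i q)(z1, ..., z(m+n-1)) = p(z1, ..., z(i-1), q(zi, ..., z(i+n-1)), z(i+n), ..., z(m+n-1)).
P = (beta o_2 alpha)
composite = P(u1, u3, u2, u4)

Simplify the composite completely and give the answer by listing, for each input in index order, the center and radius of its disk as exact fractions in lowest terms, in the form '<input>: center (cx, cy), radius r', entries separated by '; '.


Each u-disk chains the slot maps above it in beta; radii multiply.
input u1: composing its 1 substitution step yields center (0, 0), radius 1/10
input u3: composing its 2 substitution steps yields center (4/9, 1/2), radius 1/63
input u2: composing its 2 substitution steps yields center (1/2, 5/9), radius 1/72
input u4: composing its 1 substitution step yields center (-1/2, 1/2), radius 1/12

u1: center (0, 0), radius 1/10; u2: center (1/2, 5/9), radius 1/72; u3: center (4/9, 1/2), radius 1/63; u4: center (-1/2, 1/2), radius 1/12


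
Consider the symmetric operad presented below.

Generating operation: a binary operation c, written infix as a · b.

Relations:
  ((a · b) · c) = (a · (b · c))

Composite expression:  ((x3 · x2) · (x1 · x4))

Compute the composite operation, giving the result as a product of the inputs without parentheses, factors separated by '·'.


Associativity of c dissolves the nesting; only the x-input order survives.
(x3 · x2) unparenthesizes to x3 · x2
(x1 · x4) unparenthesizes to x1 · x4
((x3 · x2) · (x1 · x4)) unparenthesizes to x3 · x2 · x1 · x4

x3 · x2 · x1 · x4


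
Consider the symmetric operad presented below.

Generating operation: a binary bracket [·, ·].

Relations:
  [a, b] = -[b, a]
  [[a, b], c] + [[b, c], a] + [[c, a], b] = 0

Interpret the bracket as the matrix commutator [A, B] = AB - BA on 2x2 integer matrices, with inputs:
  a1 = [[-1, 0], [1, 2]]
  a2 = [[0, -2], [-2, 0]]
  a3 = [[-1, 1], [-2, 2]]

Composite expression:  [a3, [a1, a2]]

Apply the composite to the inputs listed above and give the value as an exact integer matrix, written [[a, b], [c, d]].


[[6, -22], [-26, -6]]

[a1, a2] = [[2, 6], [-6, -2]]
[a3, [a1, a2]] = [[6, -22], [-26, -6]]


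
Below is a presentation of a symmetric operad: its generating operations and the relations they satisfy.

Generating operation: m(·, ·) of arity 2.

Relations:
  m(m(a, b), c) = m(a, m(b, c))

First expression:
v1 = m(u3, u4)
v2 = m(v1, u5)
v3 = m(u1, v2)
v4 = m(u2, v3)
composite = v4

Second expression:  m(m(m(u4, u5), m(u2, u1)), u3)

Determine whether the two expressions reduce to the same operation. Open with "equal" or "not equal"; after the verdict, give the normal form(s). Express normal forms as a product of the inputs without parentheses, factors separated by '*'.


not equal; first: u2 * u1 * u3 * u4 * u5; second: u4 * u5 * u2 * u1 * u3

The first composite normalizes to u2 * u1 * u3 * u4 * u5
The second composite normalizes to u4 * u5 * u2 * u1 * u3
The forms do not match — not equal.


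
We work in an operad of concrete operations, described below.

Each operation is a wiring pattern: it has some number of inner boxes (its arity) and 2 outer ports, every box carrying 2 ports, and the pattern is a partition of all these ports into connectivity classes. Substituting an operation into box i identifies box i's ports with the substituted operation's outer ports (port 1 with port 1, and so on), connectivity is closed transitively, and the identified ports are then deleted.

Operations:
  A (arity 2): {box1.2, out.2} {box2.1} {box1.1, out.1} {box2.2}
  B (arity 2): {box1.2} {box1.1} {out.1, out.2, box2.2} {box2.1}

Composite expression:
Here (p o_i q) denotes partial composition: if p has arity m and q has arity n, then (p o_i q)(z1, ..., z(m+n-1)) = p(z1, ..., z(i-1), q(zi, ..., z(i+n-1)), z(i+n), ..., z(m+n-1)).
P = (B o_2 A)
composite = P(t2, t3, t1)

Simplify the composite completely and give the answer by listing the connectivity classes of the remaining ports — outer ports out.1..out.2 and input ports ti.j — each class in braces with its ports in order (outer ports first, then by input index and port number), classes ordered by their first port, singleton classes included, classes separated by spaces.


Connectivity passes through glued B-boundaries; trace each wire chain.
the subtree at A composes to {out.1, t3.1} {out.2, t3.2} {t1.1} {t1.2} on (t3, t1); out.j = own outer ports
the subtree at B composes to {out.1, out.2, t3.2} {t1.1} {t1.2} {t2.1} {t2.2} {t3.1} on (t2, t3, t1); out.j = own outer ports

{out.1, out.2, t3.2} {t1.1} {t1.2} {t2.1} {t2.2} {t3.1}


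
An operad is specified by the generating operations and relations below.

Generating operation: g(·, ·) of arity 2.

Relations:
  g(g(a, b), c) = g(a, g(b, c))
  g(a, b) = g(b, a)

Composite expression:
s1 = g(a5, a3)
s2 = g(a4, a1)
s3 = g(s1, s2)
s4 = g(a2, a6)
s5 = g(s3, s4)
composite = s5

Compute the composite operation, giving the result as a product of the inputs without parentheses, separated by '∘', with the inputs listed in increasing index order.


a1 ∘ a2 ∘ a3 ∘ a4 ∘ a5 ∘ a6

Shape and order are irrelevant to g; the a-input set decides.
g(a5, a3) flattens to a5 ∘ a3
g(a4, a1) flattens to a4 ∘ a1
g(g(a5, a3), g(a4, a1)) flattens to a5 ∘ a3 ∘ a4 ∘ a1
g(a2, a6) flattens to a2 ∘ a6
g(g(g(a5, a3), g(a4, a1)), g(a2, a6)) flattens to a5 ∘ a3 ∘ a4 ∘ a1 ∘ a2 ∘ a6
sorting the factors by input index: a1 ∘ a2 ∘ a3 ∘ a4 ∘ a5 ∘ a6


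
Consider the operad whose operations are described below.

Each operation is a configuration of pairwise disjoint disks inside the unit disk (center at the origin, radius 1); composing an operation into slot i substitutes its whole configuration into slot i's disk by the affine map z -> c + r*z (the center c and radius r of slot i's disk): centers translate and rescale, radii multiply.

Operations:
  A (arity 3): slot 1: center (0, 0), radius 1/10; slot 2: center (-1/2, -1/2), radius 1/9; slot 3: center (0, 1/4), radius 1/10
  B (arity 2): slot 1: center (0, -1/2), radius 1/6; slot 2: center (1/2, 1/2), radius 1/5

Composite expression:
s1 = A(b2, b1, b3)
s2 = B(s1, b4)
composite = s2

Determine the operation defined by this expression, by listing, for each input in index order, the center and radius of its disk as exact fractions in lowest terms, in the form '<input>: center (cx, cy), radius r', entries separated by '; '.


Each b-disk chains the slot maps above it in B; radii multiply.
b2 passes through 2 substitutions, ending at center (0, -1/2), radius 1/60
b1 passes through 2 substitutions, ending at center (-1/12, -7/12), radius 1/54
b3 passes through 2 substitutions, ending at center (0, -11/24), radius 1/60
b4 passes through 1 substitution, ending at center (1/2, 1/2), radius 1/5

b1: center (-1/12, -7/12), radius 1/54; b2: center (0, -1/2), radius 1/60; b3: center (0, -11/24), radius 1/60; b4: center (1/2, 1/2), radius 1/5


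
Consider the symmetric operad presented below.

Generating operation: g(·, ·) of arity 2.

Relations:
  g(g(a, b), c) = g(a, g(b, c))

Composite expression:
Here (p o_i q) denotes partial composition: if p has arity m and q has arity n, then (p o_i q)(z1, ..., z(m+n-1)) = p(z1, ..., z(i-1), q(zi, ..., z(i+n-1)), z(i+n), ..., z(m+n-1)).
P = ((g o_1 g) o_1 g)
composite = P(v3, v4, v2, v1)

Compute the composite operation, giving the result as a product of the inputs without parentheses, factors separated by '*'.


v3 * v4 * v2 * v1

The g-tree's shape is irrelevant; the v-reading-order decides.
g(v3, v4) unparenthesizes to v3 * v4
g(g(v3, v4), v2) unparenthesizes to v3 * v4 * v2
g(g(g(v3, v4), v2), v1) unparenthesizes to v3 * v4 * v2 * v1


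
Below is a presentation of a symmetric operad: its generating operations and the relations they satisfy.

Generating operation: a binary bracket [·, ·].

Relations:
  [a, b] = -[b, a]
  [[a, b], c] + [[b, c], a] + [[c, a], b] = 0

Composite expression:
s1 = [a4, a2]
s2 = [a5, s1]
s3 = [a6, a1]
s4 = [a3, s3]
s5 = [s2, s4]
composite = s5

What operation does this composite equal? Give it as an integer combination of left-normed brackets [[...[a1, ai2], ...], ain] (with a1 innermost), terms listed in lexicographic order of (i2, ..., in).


Antisymmetry and Jacobi reduce to a1-anchored left-normed brackets.
Composite bracket: [[a5, [a4, a2]], [a3, [a6, a1]]]
The bracket unfolds into 32 signed words via [a, b] = ab - ba (2^5 = 32).
Keep just the words that open with a1:
  a1a6a3a2a4a5 appears with sign -1, giving the term -[[[[[a1, a6], a3], a2], a4], a5]
  a1a6a3a4a2a5 appears with sign +1, giving the term +[[[[[a1, a6], a3], a4], a2], a5]
  a1a6a3a5a2a4 appears with sign +1, giving the term +[[[[[a1, a6], a3], a5], a2], a4]
  a1a6a3a5a4a2 appears with sign -1, giving the term -[[[[[a1, a6], a3], a5], a4], a2]

-[[[[[a1, a6], a3], a2], a4], a5] + [[[[[a1, a6], a3], a4], a2], a5] + [[[[[a1, a6], a3], a5], a2], a4] - [[[[[a1, a6], a3], a5], a4], a2]


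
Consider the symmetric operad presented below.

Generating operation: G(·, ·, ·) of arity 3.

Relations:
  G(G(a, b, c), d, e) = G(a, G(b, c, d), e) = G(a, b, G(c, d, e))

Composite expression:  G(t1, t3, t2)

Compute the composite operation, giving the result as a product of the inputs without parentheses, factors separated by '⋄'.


t1 ⋄ t3 ⋄ t2

All parenthesizations of G agree; list the t-inputs left to right.
G(t1, t3, t2) unparenthesizes to t1 ⋄ t3 ⋄ t2


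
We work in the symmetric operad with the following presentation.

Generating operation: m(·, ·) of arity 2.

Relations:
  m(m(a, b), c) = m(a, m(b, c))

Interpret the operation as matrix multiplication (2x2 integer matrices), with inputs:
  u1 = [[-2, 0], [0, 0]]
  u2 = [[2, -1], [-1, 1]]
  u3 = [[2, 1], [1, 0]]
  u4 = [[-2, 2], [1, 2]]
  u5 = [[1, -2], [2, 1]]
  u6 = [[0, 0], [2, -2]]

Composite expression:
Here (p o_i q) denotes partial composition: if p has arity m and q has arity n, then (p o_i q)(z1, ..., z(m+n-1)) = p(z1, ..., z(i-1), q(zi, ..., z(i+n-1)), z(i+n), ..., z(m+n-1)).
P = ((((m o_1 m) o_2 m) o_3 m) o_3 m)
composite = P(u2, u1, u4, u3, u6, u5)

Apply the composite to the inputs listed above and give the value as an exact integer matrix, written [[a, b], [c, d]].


[[-16, -48], [8, 24]]

m(u4, u3) = [[-2, -2], [4, 1]]
m(m(u4, u3), u6) = [[-4, 4], [2, -2]]
m(u1, m(m(u4, u3), u6)) = [[8, -8], [0, 0]]
m(u2, m(u1, m(m(u4, u3), u6))) = [[16, -16], [-8, 8]]
m(m(u2, m(u1, m(m(u4, u3), u6))), u5) = [[-16, -48], [8, 24]]


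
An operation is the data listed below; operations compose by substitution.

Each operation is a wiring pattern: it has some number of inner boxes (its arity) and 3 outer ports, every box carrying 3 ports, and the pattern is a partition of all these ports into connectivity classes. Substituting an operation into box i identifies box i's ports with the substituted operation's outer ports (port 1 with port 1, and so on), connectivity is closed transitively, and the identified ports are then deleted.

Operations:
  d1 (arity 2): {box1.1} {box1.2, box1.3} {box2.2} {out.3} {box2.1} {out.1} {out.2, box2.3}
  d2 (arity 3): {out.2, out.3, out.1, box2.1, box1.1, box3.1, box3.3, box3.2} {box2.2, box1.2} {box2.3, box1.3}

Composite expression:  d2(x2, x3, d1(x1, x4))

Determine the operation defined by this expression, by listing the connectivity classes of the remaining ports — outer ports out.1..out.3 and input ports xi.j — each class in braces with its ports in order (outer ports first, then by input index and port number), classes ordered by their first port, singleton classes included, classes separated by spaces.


{out.1, out.2, out.3, x2.1, x3.1, x4.3} {x1.1} {x1.2, x1.3} {x2.2, x3.2} {x2.3, x3.3} {x4.1} {x4.2}

Two ports join when wires chain via d2-identified ports.
d1 over (x1, x4) gives {out.1} {out.2, x4.3} {out.3} {x1.1} {x1.2, x1.3} {x4.1} {x4.2}, out.j being that stage's outer ports
d2 over (x2, x3, x1, x4) gives {out.1, out.2, out.3, x2.1, x3.1, x4.3} {x1.1} {x1.2, x1.3} {x2.2, x3.2} {x2.3, x3.3} {x4.1} {x4.2}, out.j being that stage's outer ports


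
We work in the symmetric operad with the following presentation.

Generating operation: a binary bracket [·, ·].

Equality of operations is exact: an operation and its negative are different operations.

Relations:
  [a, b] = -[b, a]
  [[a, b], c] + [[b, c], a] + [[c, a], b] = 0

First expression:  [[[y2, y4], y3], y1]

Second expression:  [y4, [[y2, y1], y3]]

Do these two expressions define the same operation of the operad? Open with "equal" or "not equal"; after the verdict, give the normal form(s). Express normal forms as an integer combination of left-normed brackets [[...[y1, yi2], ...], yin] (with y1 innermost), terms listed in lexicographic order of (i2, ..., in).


not equal; the first gives -[[[y1, y2], y4], y3] + [[[y1, y3], y2], y4] - [[[y1, y3], y4], y2] + [[[y1, y4], y2], y3] and the second [[[y1, y2], y3], y4]

The first composite normalizes to -[[[y1, y2], y4], y3] + [[[y1, y3], y2], y4] - [[[y1, y3], y4], y2] + [[[y1, y4], y2], y3]
The second composite normalizes to [[[y1, y2], y3], y4]
No match — not equal.


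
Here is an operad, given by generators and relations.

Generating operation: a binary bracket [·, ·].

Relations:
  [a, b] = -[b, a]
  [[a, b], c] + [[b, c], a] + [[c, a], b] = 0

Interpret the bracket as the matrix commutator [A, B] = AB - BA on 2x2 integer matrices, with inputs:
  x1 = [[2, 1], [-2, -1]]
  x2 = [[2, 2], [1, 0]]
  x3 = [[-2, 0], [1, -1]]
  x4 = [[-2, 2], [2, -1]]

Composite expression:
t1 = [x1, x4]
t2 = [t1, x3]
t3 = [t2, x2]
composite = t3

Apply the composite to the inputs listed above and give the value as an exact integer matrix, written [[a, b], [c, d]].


[[23, 14], [-30, -23]]

[x1, x4] = [[6, 7], [-4, -6]]
[[x1, x4], x3] = [[7, 7], [-8, -7]]
[[[x1, x4], x3], x2] = [[23, 14], [-30, -23]]


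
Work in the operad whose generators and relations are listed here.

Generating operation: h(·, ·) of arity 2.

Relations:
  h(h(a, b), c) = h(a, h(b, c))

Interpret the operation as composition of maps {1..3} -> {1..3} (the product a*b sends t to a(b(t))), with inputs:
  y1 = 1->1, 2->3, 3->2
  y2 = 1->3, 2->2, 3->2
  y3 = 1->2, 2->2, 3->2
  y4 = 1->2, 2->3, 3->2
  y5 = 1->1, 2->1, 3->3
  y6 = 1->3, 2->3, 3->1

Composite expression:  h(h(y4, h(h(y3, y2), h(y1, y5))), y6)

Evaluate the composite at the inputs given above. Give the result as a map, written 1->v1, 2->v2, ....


h(y3, y2) = 1->2, 2->2, 3->2
h(y1, y5) = 1->1, 2->1, 3->2
h(h(y3, y2), h(y1, y5)) = 1->2, 2->2, 3->2
h(y4, h(h(y3, y2), h(y1, y5))) = 1->3, 2->3, 3->3
h(h(y4, h(h(y3, y2), h(y1, y5))), y6) = 1->3, 2->3, 3->3

1->3, 2->3, 3->3


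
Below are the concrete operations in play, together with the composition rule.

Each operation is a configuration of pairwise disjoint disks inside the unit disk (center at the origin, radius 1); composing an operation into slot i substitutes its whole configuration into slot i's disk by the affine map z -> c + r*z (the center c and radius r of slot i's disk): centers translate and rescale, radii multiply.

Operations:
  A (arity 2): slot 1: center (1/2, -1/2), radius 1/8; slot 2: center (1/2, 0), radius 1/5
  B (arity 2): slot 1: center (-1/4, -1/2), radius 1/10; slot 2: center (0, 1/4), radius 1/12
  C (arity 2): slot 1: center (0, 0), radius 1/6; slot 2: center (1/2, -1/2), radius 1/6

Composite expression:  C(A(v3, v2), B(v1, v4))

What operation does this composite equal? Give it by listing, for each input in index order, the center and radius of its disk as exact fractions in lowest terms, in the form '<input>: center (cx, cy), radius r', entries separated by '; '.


Each v-disk chains the slot maps above it in C; radii multiply.
v3 passes through 2 substitutions, ending at center (1/12, -1/12), radius 1/48
v2 passes through 2 substitutions, ending at center (1/12, 0), radius 1/30
v1 passes through 2 substitutions, ending at center (11/24, -7/12), radius 1/60
v4 passes through 2 substitutions, ending at center (1/2, -11/24), radius 1/72

v1: center (11/24, -7/12), radius 1/60; v2: center (1/12, 0), radius 1/30; v3: center (1/12, -1/12), radius 1/48; v4: center (1/2, -11/24), radius 1/72


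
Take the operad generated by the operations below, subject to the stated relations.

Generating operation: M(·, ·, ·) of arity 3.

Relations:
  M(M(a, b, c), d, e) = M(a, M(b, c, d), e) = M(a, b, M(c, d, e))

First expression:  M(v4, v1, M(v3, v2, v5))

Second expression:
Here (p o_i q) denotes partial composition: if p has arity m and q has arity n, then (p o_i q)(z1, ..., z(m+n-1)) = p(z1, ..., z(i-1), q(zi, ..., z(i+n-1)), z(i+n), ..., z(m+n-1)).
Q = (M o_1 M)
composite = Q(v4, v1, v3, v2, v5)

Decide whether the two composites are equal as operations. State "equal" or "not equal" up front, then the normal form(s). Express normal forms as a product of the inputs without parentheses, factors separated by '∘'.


equal; both compose to v4 ∘ v1 ∘ v3 ∘ v2 ∘ v5

The first expression, normalized: v4 ∘ v1 ∘ v3 ∘ v2 ∘ v5
The second expression, normalized: v4 ∘ v1 ∘ v3 ∘ v2 ∘ v5
The forms coincide; equal.


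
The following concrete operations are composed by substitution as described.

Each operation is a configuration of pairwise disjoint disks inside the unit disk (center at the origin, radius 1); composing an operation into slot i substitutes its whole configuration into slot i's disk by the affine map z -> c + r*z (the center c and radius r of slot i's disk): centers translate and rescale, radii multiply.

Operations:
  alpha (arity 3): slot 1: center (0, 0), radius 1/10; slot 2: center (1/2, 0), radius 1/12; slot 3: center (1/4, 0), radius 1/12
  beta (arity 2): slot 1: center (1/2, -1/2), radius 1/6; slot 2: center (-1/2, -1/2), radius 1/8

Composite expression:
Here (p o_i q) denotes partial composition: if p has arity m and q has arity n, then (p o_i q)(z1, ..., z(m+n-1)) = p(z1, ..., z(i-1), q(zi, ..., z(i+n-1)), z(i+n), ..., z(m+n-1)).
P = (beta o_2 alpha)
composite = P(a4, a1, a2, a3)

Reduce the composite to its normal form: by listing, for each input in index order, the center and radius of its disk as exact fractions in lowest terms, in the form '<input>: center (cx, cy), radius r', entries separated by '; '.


a1: center (-1/2, -1/2), radius 1/80; a2: center (-7/16, -1/2), radius 1/96; a3: center (-15/32, -1/2), radius 1/96; a4: center (1/2, -1/2), radius 1/6

Below beta, radii multiply path by path; the a-disk centers shift.
tracing a4 down its 1-map path: center (1/2, -1/2), radius 1/6
tracing a1 down its 2-map path: center (-1/2, -1/2), radius 1/80
tracing a2 down its 2-map path: center (-7/16, -1/2), radius 1/96
tracing a3 down its 2-map path: center (-15/32, -1/2), radius 1/96


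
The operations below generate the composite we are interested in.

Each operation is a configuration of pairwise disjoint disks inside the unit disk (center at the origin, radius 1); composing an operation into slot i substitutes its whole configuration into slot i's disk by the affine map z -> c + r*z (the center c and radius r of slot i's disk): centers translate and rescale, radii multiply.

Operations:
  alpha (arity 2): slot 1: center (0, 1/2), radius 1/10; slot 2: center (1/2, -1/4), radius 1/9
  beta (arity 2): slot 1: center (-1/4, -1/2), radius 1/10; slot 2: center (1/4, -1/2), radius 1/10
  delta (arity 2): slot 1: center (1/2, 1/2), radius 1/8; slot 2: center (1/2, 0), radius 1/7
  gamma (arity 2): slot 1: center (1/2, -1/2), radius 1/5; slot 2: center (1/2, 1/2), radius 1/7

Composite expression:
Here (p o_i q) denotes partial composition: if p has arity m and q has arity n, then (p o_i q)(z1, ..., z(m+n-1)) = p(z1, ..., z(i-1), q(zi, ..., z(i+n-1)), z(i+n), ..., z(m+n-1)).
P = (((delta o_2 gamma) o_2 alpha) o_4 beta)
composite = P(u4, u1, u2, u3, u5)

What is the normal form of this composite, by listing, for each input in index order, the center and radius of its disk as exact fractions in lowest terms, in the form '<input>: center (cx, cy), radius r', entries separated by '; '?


u1: center (4/7, -2/35), radius 1/350; u2: center (41/70, -11/140), radius 1/315; u3: center (111/196, 3/49), radius 1/490; u4: center (1/2, 1/2), radius 1/8; u5: center (113/196, 3/49), radius 1/490


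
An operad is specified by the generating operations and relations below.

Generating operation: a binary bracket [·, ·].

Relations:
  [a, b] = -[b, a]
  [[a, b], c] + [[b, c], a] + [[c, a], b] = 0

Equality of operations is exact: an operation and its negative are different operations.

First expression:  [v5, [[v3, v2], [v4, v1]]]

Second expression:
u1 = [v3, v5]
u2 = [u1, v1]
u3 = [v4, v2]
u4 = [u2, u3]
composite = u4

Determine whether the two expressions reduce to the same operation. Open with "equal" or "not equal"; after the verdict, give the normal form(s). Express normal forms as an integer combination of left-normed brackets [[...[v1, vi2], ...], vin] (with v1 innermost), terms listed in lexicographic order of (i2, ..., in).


The first expression, normalized: [[[[v1, v4], v2], v3], v5] - [[[[v1, v4], v3], v2], v5]
The second expression, normalized: [[[[v1, v3], v5], v2], v4] - [[[[v1, v3], v5], v4], v2] - [[[[v1, v5], v3], v2], v4] + [[[[v1, v5], v3], v4], v2]
Distinct normal forms: not equal.

not equal: they reduce to [[[[v1, v4], v2], v3], v5] - [[[[v1, v4], v3], v2], v5] and [[[[v1, v3], v5], v2], v4] - [[[[v1, v3], v5], v4], v2] - [[[[v1, v5], v3], v2], v4] + [[[[v1, v5], v3], v4], v2]


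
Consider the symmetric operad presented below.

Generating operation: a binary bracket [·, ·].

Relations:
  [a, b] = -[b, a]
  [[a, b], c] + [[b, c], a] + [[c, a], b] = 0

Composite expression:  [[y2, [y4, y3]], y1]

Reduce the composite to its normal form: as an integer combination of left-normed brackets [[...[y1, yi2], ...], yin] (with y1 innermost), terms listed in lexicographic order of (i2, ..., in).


[[[y1, y2], y3], y4] - [[[y1, y2], y4], y3] - [[[y1, y3], y4], y2] + [[[y1, y4], y3], y2]

Expand each bracket as ab - ba; the y1-initial words give the coefficients.
Composite bracket: [[y2, [y4, y3]], y1]
Full expansion: 8 signed words from ab - ba (2^3 = 8).
Collect the words opening with y1:
  y1y2y3y4 (sign +1) contributes +[[[y1, y2], y3], y4]
  y1y2y4y3 (sign -1) contributes -[[[y1, y2], y4], y3]
  y1y3y4y2 (sign -1) contributes -[[[y1, y3], y4], y2]
  y1y4y3y2 (sign +1) contributes +[[[y1, y4], y3], y2]


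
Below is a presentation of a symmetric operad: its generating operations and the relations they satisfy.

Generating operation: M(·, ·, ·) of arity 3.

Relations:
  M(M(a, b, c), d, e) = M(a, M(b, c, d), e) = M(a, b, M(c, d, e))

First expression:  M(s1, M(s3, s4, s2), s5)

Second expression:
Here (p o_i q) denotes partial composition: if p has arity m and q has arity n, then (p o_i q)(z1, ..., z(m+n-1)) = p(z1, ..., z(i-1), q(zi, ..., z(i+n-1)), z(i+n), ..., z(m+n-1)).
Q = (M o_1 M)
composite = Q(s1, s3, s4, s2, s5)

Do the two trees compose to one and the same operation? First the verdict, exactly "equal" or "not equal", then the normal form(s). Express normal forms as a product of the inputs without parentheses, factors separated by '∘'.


equal; the common form is s1 ∘ s3 ∘ s4 ∘ s2 ∘ s5

The first composite normalizes to s1 ∘ s3 ∘ s4 ∘ s2 ∘ s5
The second composite normalizes to s1 ∘ s3 ∘ s4 ∘ s2 ∘ s5
The normal forms match — equal.


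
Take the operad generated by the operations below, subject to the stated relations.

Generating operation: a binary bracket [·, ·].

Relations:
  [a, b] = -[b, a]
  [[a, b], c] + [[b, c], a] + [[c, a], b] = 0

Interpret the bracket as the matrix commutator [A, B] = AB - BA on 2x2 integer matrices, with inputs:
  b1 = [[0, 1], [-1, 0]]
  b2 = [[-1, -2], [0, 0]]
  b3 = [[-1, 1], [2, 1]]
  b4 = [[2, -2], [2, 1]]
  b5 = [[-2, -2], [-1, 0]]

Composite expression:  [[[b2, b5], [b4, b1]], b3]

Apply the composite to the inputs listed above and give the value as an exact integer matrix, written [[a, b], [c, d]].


[[12, 6], [12, -12]]

[b2, b5] = [[2, -2], [-1, -2]]
[b4, b1] = [[0, 1], [1, 0]]
[[b2, b5], [b4, b1]] = [[-1, 4], [-4, 1]]
[[[b2, b5], [b4, b1]], b3] = [[12, 6], [12, -12]]


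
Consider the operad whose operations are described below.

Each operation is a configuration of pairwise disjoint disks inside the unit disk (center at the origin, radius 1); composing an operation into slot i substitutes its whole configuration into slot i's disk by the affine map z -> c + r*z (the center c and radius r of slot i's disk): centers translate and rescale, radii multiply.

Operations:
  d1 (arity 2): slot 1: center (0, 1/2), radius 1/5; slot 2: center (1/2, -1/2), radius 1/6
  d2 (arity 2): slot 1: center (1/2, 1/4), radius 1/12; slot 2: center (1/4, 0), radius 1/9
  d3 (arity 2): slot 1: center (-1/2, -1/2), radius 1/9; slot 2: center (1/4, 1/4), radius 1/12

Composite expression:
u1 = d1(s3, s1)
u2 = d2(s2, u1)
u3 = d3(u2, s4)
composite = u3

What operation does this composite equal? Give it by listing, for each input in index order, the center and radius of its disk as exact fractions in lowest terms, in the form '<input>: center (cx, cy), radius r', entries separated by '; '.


Follow each s-input down from d3: c' goes to c + r*c', radius to r*r'.
s2: after 2 affine steps, its disk has center (-4/9, -17/36), radius 1/108
s3: after 3 affine steps, its disk has center (-17/36, -40/81), radius 1/405
s1: after 3 affine steps, its disk has center (-151/324, -41/81), radius 1/486
s4: after 1 affine step, its disk has center (1/4, 1/4), radius 1/12

s1: center (-151/324, -41/81), radius 1/486; s2: center (-4/9, -17/36), radius 1/108; s3: center (-17/36, -40/81), radius 1/405; s4: center (1/4, 1/4), radius 1/12


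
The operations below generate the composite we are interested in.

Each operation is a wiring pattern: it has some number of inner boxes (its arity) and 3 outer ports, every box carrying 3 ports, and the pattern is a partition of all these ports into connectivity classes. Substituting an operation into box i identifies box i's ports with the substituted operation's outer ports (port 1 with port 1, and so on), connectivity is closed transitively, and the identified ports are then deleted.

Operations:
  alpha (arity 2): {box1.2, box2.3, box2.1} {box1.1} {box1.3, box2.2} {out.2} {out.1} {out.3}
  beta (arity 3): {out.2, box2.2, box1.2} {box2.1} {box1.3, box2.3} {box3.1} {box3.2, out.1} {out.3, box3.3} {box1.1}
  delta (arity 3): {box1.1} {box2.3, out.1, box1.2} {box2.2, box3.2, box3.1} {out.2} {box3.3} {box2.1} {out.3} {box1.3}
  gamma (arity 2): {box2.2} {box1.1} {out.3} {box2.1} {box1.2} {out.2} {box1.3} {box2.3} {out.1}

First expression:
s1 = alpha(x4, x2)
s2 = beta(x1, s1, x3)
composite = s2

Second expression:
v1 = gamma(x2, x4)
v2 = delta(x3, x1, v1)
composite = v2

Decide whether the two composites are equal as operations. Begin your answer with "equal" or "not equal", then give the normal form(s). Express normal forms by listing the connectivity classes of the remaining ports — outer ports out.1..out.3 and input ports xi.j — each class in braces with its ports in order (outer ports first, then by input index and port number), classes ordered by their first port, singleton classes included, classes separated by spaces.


not equal; the first gives {out.1, x3.2} {out.2, x1.2} {out.3, x3.3} {x1.1} {x1.3} {x2.1, x2.3, x4.2} {x2.2, x4.3} {x3.1} {x4.1} and the second {out.1, x1.3, x3.2} {out.2} {out.3} {x1.1} {x1.2} {x2.1} {x2.2} {x2.3} {x3.1} {x3.3} {x4.1} {x4.2} {x4.3}

The first expression reduces to {out.1, x3.2} {out.2, x1.2} {out.3, x3.3} {x1.1} {x1.3} {x2.1, x2.3, x4.2} {x2.2, x4.3} {x3.1} {x4.1}
The second expression reduces to {out.1, x1.3, x3.2} {out.2} {out.3} {x1.1} {x1.2} {x2.1} {x2.2} {x2.3} {x3.1} {x3.3} {x4.1} {x4.2} {x4.3}
Different reductions; not equal.


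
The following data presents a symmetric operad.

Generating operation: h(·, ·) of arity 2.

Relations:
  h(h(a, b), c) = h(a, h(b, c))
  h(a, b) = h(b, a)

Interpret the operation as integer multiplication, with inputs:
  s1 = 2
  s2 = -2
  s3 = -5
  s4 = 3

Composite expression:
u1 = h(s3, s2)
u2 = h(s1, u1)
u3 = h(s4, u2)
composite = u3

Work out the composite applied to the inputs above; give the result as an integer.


60

h(s3, s2) = 10
h(s1, h(s3, s2)) = 20
h(s4, h(s1, h(s3, s2))) = 60


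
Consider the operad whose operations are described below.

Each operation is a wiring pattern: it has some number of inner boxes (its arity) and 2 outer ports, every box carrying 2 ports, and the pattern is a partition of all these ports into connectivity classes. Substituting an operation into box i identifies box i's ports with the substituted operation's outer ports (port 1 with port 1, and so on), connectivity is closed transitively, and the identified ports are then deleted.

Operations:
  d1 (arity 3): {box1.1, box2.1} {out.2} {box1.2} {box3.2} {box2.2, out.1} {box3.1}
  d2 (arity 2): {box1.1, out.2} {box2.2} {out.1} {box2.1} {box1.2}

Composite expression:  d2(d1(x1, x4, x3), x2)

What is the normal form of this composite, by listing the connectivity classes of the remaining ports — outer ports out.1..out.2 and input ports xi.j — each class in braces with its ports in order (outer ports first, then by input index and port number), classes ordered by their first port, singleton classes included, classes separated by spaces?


Substituting into d2 glues patterns; closure does the rest.
the subtree at d1 composes to {out.1, x4.2} {out.2} {x1.1, x4.1} {x1.2} {x3.1} {x3.2} on (x1, x4, x3); out.j = own outer ports
the subtree at d2 composes to {out.1} {out.2, x4.2} {x1.1, x4.1} {x1.2} {x2.1} {x2.2} {x3.1} {x3.2} on (x1, x4, x3, x2); out.j = own outer ports

{out.1} {out.2, x4.2} {x1.1, x4.1} {x1.2} {x2.1} {x2.2} {x3.1} {x3.2}
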